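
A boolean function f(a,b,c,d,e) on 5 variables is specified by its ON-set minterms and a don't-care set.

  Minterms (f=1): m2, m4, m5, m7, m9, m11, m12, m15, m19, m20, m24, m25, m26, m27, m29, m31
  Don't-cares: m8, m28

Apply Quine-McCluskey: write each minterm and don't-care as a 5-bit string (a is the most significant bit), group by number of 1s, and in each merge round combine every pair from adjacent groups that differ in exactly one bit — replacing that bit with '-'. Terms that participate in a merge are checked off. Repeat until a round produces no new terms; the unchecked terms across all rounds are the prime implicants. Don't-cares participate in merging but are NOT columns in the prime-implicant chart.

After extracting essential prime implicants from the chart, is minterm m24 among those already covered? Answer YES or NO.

YES

size-2^0 implicants → 00010  00100(✓)  00101(✓)  00111(✓)  01000(✓)  01001(✓)  01011(✓)  01100(✓)  01111(✓)  10011(✓)  10100(✓)  11000(✓)  11001(✓)  11010(✓)  11011(✓)  11100(✓)  11101(✓)  11111(✓)
size-2^1 implicants → -0100(✓)  -1000(✓)  -1001(✓)  -1011(✓)  -1100(✓)  -1111(✓)  0-100(✓)  0-111  001-1  0010-  01-00(✓)  01-11(✓)  010-1(✓)  0100-(✓)  1-011  1-100(✓)  11-00(✓)  11-01(✓)  11-11(✓)  110-0(✓)  110-1(✓)  1100-(✓)  1101-(✓)  111-1(✓)  1110-(✓)
size-2^2 implicants → --100  -1-00  -1-11  -10-1  -100-  11--1  11-0-  110--
Unchecked terms (primes): --100, -1-00, -1-11, -10-1, -100-, 0-111, 00010, 001-1, 0010-, 1-011, 11--1, 11-0-, 110--
Minterm coverage:
  m2 ⊆ 00010 [E]
  m4 ⊆ --100,0010-
  m5 ⊆ 001-1,0010-
  m7 ⊆ 0-111,001-1
  m9 ⊆ -10-1,-100-
  m11 ⊆ -1-11,-10-1
  m12 ⊆ --100,-1-00
  m15 ⊆ -1-11,0-111
  m19 ⊆ 1-011 [E]
  m20 ⊆ --100 [E]
  m24 ⊆ -1-00,-100-,11-0-,110--
  m25 ⊆ -10-1,-100-,11--1,11-0-,110--
  m26 ⊆ 110-- [E]
  m27 ⊆ -1-11,-10-1,1-011,11--1,110--
  m29 ⊆ 11--1,11-0-
  m31 ⊆ -1-11,11--1
E = {--100, 00010, 1-011, 110--}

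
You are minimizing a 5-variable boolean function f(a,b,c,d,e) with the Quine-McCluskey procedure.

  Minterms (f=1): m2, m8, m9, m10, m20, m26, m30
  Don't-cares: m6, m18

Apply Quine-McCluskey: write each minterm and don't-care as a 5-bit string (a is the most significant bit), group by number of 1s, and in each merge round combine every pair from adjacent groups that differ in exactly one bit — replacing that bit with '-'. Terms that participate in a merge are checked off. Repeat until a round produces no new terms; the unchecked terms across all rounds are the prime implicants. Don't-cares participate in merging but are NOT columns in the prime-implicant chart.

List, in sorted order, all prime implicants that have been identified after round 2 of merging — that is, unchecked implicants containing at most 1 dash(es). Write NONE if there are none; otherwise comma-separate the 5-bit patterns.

00-10, 010-0, 0100-, 10100, 11-10

Round 0: 00010✓ 00110✓ 01000✓ 01001✓ 01010✓ 10010✓ 10100 11010✓ 11110✓
Round 1: -0010✓ -1010✓ 0-010✓ 00-10 010-0 0100- 1-010✓ 11-10
Round 2: --010
PIs = {--010, 00-10, 010-0, 0100-, 10100, 11-10}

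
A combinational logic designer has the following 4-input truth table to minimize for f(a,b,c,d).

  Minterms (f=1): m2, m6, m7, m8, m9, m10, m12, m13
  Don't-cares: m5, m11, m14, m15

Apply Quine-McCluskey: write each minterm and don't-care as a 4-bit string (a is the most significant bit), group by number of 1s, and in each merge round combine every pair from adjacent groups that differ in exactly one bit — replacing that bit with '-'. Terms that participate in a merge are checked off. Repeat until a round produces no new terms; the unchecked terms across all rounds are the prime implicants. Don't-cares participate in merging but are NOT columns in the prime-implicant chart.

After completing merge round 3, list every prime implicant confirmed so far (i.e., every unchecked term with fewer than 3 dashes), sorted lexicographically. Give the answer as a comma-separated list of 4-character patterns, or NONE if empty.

--10, -1-1, -11-

[col 0] 0010*, 0101*, 0110*, 0111*, 1000*, 1001*, 1010*, 1011*, 1100*, 1101*, 1110*, 1111*
[col 1] -010*, -101*, -110*, -111*, 0-10*, 01-1*, 011-*, 1-00*, 1-01*, 1-10*, 1-11*, 10-0*, 10-1*, 100-*, 101-*, 11-0*, 11-1*, 110-*, 111-*
[col 2] --10, -1-1, -11-, 1--0*, 1--1*, 1-0-*, 1-1-*, 10--*, 11--*
[col 3] 1---
Prime implicants: --10, -1-1, -11-, 1---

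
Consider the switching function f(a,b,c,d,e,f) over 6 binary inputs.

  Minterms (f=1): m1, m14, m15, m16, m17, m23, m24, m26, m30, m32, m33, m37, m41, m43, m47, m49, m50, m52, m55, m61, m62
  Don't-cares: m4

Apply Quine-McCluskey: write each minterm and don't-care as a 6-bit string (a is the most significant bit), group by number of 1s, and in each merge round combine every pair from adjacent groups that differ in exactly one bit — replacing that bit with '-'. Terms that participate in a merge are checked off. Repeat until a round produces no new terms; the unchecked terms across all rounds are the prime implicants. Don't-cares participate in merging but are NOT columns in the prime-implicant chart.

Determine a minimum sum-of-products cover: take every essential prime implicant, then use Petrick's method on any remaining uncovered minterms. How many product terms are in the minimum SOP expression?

13

Round 0: 000001✓ 000100 001110✓ 001111✓ 010000✓ 010001✓ 010111✓ 011000✓ 011010✓ 011110✓ 100000✓ 100001✓ 100101✓ 101001✓ 101011✓ 101111✓ 110001✓ 110010 110100 110111✓ 111101 111110✓
Round 1: -00001✓ -01111 -10001✓ -10111 -11110 0-0001✓ 0-1110 00111- 01-000 01000- 011-10 0110-0 1-0001✓ 10-001 100-01 10000- 101-11 1010-1
Round 2: --0001
PIs = {--0001, -01111, -10111, -11110, 0-1110, 000100, 00111-, 01-000, 01000-, 011-10, 0110-0, 10-001, 100-01, 10000-, 101-11, 1010-1, 110010, 110100, 111101}
Coverage chart:
  m1: --0001 ←essential
  m14: 0-1110,00111-
  m15: -01111,00111-
  m16: 01-000,01000-
  m17: --0001,01000-
  m23: -10111 ←essential
  m24: 01-000,0110-0
  m26: 011-10,0110-0
  m30: -11110,0-1110,011-10
  m32: 10000- ←essential
  m33: --0001,10-001,100-01,10000-
  m37: 100-01 ←essential
  m41: 10-001,1010-1
  m43: 101-11,1010-1
  m47: -01111,101-11
  m49: --0001 ←essential
  m50: 110010 ←essential
  m52: 110100 ←essential
  m55: -10111 ←essential
  m61: 111101 ←essential
  m62: -11110 ←essential
Essential: --0001, -10111, -11110, 100-01, 10000-, 110010, 110100, 111101
Petrick residual → -01111, 0-1110, 01-000, 011-10, 1010-1
Min cover (13 terms): c'd'e'f + b'cdef + bc'def + bcdef' + a'cdef' + a'bd'e'f' + a'bcef' + ab'c'e'f + ab'c'd'e' + ab'cd'f + abc'd'ef' + abc'de'f' + abcde'f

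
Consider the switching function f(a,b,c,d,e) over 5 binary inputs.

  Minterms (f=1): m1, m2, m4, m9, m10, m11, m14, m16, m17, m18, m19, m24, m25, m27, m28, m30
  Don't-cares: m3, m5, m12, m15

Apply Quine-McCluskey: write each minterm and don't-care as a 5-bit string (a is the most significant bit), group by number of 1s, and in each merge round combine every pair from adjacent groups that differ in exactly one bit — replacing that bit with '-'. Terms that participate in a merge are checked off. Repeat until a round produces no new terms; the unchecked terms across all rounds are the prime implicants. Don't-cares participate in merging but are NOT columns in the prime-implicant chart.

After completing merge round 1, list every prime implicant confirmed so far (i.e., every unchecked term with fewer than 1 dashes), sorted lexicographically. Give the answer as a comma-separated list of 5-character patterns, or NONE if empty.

Round 0: 00001✓ 00010✓ 00011✓ 00100✓ 00101✓ 01001✓ 01010✓ 01011✓ 01100✓ 01110✓ 01111✓ 10000✓ 10001✓ 10010✓ 10011✓ 11000✓ 11001✓ 11011✓ 11100✓ 11110✓
Round 1: -0001✓ -0010✓ -0011✓ -1001✓ -1011✓ -1100✓ -1110✓ 0-001✓ 0-010✓ 0-011✓ 0-100 00-01 000-1✓ 0001-✓ 0010- 01-10✓ 01-11✓ 010-1✓ 0101-✓ 011-0✓ 0111-✓ 1-000✓ 1-001✓ 1-011✓ 100-0✓ 100-1✓ 1000-✓ 1001-✓ 11-00 110-1✓ 1100-✓ 111-0✓
Round 2: --001✓ --011✓ -00-1✓ -001- -10-1✓ -11-0 0-0-1✓ 0-01- 01-1- 1-0-1✓ 1-00- 100--
Round 3: --0-1
PIs = {--0-1, -001-, -11-0, 0-01-, 0-100, 00-01, 0010-, 01-1-, 1-00-, 100--, 11-00}

NONE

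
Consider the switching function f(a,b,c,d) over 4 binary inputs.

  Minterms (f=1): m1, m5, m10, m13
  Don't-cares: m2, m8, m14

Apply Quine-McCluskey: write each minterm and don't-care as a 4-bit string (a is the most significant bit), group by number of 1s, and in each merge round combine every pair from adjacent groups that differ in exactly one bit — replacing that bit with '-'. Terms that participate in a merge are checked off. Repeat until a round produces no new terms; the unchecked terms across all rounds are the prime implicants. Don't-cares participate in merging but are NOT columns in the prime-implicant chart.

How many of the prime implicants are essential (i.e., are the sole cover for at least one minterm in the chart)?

size-2^0 implicants → 0001(✓)  0010(✓)  0101(✓)  1000(✓)  1010(✓)  1101(✓)  1110(✓)
size-2^1 implicants → -010  -101  0-01  1-10  10-0
Unchecked terms (primes): -010, -101, 0-01, 1-10, 10-0
Minterm coverage:
  m1 ⊆ 0-01 [E]
  m5 ⊆ -101,0-01
  m10 ⊆ -010,1-10,10-0
  m13 ⊆ -101 [E]
E = {-101, 0-01}

2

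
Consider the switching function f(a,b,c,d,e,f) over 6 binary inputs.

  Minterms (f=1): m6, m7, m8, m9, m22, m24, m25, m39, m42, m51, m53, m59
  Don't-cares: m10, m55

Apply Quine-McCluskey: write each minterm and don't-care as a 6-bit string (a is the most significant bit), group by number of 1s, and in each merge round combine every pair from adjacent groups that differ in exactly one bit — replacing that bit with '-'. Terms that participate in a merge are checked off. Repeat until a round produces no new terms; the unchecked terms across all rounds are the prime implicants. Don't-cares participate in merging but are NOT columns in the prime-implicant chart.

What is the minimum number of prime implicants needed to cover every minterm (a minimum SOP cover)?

6

Round 0: 000110✓ 000111✓ 001000✓ 001001✓ 001010✓ 010110✓ 011000✓ 011001✓ 100111✓ 101010✓ 110011✓ 110101✓ 110111✓ 111011✓
Round 1: -00111 -01010 0-0110 0-1000✓ 0-1001✓ 00011- 0010-0 00100-✓ 01100-✓ 1-0111 11-011 110-11 1101-1
Round 2: 0-100-
PIs = {-00111, -01010, 0-0110, 0-100-, 00011-, 0010-0, 1-0111, 11-011, 110-11, 1101-1}
Coverage chart:
  m6: 0-0110,00011-
  m7: -00111,00011-
  m8: 0-100-,0010-0
  m9: 0-100- ←essential
  m22: 0-0110 ←essential
  m24: 0-100- ←essential
  m25: 0-100- ←essential
  m39: -00111,1-0111
  m42: -01010 ←essential
  m51: 11-011,110-11
  m53: 1101-1 ←essential
  m59: 11-011 ←essential
Essential: -01010, 0-0110, 0-100-, 11-011, 1101-1
Petrick residual → -00111
Min cover (6 terms): b'c'def + b'cd'ef' + a'c'def' + a'cd'e' + abd'ef + abc'df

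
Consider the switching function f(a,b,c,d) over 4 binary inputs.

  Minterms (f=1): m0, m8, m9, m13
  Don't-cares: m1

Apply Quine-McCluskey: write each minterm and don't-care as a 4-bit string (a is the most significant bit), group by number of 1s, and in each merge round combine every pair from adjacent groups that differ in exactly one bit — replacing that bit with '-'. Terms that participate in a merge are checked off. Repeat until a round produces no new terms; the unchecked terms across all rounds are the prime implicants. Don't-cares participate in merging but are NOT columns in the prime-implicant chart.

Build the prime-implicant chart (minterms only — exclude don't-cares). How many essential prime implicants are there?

Round 0: 0000✓ 0001✓ 1000✓ 1001✓ 1101✓
Round 1: -000✓ -001✓ 000-✓ 1-01 100-✓
Round 2: -00-
PIs = {-00-, 1-01}
Coverage chart:
  m0: -00- ←essential
  m8: -00- ←essential
  m9: -00-,1-01
  m13: 1-01 ←essential
Essential: -00-, 1-01

2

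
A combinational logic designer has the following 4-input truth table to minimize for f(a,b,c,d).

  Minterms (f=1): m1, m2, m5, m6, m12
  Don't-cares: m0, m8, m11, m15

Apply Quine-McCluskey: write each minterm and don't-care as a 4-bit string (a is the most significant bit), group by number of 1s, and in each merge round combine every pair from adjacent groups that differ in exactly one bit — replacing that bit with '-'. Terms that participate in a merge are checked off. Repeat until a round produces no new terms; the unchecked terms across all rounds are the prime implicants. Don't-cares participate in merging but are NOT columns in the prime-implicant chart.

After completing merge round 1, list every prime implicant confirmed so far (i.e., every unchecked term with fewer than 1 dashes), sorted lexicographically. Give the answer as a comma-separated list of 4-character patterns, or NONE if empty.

NONE

Round 0: 0000✓ 0001✓ 0010✓ 0101✓ 0110✓ 1000✓ 1011✓ 1100✓ 1111✓
Round 1: -000 0-01 0-10 00-0 000- 1-00 1-11
PIs = {-000, 0-01, 0-10, 00-0, 000-, 1-00, 1-11}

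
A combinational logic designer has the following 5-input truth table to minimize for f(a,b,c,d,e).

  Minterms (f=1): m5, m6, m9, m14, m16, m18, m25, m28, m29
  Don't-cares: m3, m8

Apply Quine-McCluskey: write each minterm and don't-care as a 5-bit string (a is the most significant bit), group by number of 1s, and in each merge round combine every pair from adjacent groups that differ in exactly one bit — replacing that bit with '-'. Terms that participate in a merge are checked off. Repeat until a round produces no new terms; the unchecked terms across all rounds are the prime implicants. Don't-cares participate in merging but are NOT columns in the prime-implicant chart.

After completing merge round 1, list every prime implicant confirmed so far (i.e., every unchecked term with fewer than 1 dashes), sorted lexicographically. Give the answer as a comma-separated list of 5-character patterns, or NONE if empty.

Round 0: 00011 00101 00110✓ 01000✓ 01001✓ 01110✓ 10000✓ 10010✓ 11001✓ 11100✓ 11101✓
Round 1: -1001 0-110 0100- 100-0 11-01 1110-
PIs = {-1001, 0-110, 00011, 00101, 0100-, 100-0, 11-01, 1110-}

00011, 00101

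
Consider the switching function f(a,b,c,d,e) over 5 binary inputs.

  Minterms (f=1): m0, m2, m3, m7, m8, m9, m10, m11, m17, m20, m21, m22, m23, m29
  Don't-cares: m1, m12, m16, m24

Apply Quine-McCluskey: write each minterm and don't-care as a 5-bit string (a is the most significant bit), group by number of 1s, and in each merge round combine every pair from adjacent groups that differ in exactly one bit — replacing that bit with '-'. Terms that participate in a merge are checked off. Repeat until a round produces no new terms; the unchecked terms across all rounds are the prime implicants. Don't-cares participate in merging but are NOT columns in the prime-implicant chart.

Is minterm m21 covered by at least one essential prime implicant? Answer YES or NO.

Round 0: 00000✓ 00001✓ 00010✓ 00011✓ 00111✓ 01000✓ 01001✓ 01010✓ 01011✓ 01100✓ 10000✓ 10001✓ 10100✓ 10101✓ 10110✓ 10111✓ 11000✓ 11101✓
Round 1: -0000✓ -0001✓ -0111 -1000✓ 0-000✓ 0-001✓ 0-010✓ 0-011✓ 00-11 000-0✓ 000-1✓ 0000-✓ 0001-✓ 01-00 010-0✓ 010-1✓ 0100-✓ 0101-✓ 1-000✓ 1-101 10-00✓ 10-01✓ 1000-✓ 101-0✓ 101-1✓ 1010-✓ 1011-✓
Round 2: --000 -000- 0-0-0✓ 0-0-1✓ 0-00-✓ 0-01-✓ 000--✓ 010--✓ 10-0- 101--
Round 3: 0-0--
PIs = {--000, -000-, -0111, 0-0--, 00-11, 01-00, 1-101, 10-0-, 101--}
Coverage chart:
  m0: --000,-000-,0-0--
  m2: 0-0-- ←essential
  m3: 0-0--,00-11
  m7: -0111,00-11
  m8: --000,0-0--,01-00
  m9: 0-0-- ←essential
  m10: 0-0-- ←essential
  m11: 0-0-- ←essential
  m17: -000-,10-0-
  m20: 10-0-,101--
  m21: 1-101,10-0-,101--
  m22: 101-- ←essential
  m23: -0111,101--
  m29: 1-101 ←essential
Essential: 0-0--, 1-101, 101--

YES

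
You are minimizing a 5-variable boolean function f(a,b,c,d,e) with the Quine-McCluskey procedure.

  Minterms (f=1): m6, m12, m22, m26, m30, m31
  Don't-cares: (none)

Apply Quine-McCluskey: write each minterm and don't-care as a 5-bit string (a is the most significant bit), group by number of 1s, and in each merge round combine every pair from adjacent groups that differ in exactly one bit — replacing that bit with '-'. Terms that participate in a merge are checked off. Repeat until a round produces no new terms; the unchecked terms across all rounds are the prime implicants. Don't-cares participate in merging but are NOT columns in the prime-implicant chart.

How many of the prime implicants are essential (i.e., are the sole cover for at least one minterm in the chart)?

size-2^0 implicants → 00110(✓)  01100  10110(✓)  11010(✓)  11110(✓)  11111(✓)
size-2^1 implicants → -0110  1-110  11-10  1111-
Unchecked terms (primes): -0110, 01100, 1-110, 11-10, 1111-
Minterm coverage:
  m6 ⊆ -0110 [E]
  m12 ⊆ 01100 [E]
  m22 ⊆ -0110,1-110
  m26 ⊆ 11-10 [E]
  m30 ⊆ 1-110,11-10,1111-
  m31 ⊆ 1111- [E]
E = {-0110, 01100, 11-10, 1111-}

4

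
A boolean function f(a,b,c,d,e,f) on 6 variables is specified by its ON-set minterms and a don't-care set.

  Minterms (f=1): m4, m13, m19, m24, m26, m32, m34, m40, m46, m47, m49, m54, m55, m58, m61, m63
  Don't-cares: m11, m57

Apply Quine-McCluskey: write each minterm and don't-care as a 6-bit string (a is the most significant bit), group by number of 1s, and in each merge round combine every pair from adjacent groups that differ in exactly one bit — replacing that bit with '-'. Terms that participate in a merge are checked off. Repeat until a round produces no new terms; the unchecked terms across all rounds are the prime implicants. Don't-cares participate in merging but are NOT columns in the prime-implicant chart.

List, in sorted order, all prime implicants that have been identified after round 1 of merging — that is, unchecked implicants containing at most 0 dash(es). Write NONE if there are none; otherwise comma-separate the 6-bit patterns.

000100, 001011, 001101, 010011

[col 0] 000100, 001011, 001101, 010011, 011000*, 011010*, 100000*, 100010*, 101000*, 101110*, 101111*, 110001*, 110110*, 110111*, 111001*, 111010*, 111101*, 111111*
[col 1] -11010, 0110-0, 1-1111, 10-000, 1000-0, 10111-, 11-001, 11-111, 11011-, 111-01, 1111-1
Prime implicants: -11010, 000100, 001011, 001101, 010011, 0110-0, 1-1111, 10-000, 1000-0, 10111-, 11-001, 11-111, 11011-, 111-01, 1111-1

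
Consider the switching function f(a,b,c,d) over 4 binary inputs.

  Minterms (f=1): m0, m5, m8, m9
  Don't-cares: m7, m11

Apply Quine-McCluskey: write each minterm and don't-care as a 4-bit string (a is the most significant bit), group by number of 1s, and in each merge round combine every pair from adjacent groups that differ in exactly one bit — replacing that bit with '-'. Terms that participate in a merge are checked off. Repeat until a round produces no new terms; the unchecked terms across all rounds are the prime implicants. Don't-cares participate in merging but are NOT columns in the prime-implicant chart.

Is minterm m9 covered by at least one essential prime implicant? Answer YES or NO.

[col 0] 0000*, 0101*, 0111*, 1000*, 1001*, 1011*
[col 1] -000, 01-1, 10-1, 100-
Prime implicants: -000, 01-1, 10-1, 100-
PI chart (minterm → PIs covering it):
  0 | -000  (sole → essential)
  5 | 01-1  (sole → essential)
  8 | -000,100-
  9 | 10-1,100-
Essential prime implicants: -000, 01-1

NO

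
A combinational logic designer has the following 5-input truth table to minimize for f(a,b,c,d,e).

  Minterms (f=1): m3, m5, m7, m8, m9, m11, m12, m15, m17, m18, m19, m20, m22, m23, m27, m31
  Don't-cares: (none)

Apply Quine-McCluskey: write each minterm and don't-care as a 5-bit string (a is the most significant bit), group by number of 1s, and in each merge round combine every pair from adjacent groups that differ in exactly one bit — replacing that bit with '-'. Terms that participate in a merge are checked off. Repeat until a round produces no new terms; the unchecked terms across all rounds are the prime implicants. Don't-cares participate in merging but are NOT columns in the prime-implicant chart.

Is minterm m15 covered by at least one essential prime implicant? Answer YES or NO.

YES

Round 0: 00011✓ 00101✓ 00111✓ 01000✓ 01001✓ 01011✓ 01100✓ 01111✓ 10001✓ 10010✓ 10011✓ 10100✓ 10110✓ 10111✓ 11011✓ 11111✓
Round 1: -0011✓ -0111✓ -1011✓ -1111✓ 0-011✓ 0-111✓ 00-11✓ 001-1 01-00 01-11✓ 010-1 0100- 1-011✓ 1-111✓ 10-10✓ 10-11✓ 100-1 1001-✓ 101-0 1011-✓ 11-11✓
Round 2: --011✓ --111✓ -0-11✓ -1-11✓ 0--11✓ 1--11✓ 10-1-
Round 3: ---11
PIs = {---11, 001-1, 01-00, 010-1, 0100-, 10-1-, 100-1, 101-0}
Coverage chart:
  m3: ---11 ←essential
  m5: 001-1 ←essential
  m7: ---11,001-1
  m8: 01-00,0100-
  m9: 010-1,0100-
  m11: ---11,010-1
  m12: 01-00 ←essential
  m15: ---11 ←essential
  m17: 100-1 ←essential
  m18: 10-1- ←essential
  m19: ---11,10-1-,100-1
  m20: 101-0 ←essential
  m22: 10-1-,101-0
  m23: ---11,10-1-
  m27: ---11 ←essential
  m31: ---11 ←essential
Essential: ---11, 001-1, 01-00, 10-1-, 100-1, 101-0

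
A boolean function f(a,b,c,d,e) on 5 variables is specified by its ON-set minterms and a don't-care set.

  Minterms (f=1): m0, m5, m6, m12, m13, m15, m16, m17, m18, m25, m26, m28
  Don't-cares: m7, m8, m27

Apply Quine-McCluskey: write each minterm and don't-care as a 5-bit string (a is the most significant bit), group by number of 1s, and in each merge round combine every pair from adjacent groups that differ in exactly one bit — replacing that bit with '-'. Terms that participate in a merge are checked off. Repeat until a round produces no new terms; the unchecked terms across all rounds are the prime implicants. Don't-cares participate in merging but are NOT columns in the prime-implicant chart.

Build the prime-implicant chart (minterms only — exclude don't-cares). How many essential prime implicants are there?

3

size-2^0 implicants → 00000(✓)  00101(✓)  00110(✓)  00111(✓)  01000(✓)  01100(✓)  01101(✓)  01111(✓)  10000(✓)  10001(✓)  10010(✓)  11001(✓)  11010(✓)  11011(✓)  11100(✓)
size-2^1 implicants → -0000  -1100  0-000  0-101(✓)  0-111(✓)  001-1(✓)  0011-  01-00  011-1(✓)  0110-  1-001  1-010  100-0  1000-  110-1  1101-
size-2^2 implicants → 0-1-1
Unchecked terms (primes): -0000, -1100, 0-000, 0-1-1, 0011-, 01-00, 0110-, 1-001, 1-010, 100-0, 1000-, 110-1, 1101-
Minterm coverage:
  m0 ⊆ -0000,0-000
  m5 ⊆ 0-1-1 [E]
  m6 ⊆ 0011- [E]
  m12 ⊆ -1100,01-00,0110-
  m13 ⊆ 0-1-1,0110-
  m15 ⊆ 0-1-1 [E]
  m16 ⊆ -0000,100-0,1000-
  m17 ⊆ 1-001,1000-
  m18 ⊆ 1-010,100-0
  m25 ⊆ 1-001,110-1
  m26 ⊆ 1-010,1101-
  m28 ⊆ -1100 [E]
E = {-1100, 0-1-1, 0011-}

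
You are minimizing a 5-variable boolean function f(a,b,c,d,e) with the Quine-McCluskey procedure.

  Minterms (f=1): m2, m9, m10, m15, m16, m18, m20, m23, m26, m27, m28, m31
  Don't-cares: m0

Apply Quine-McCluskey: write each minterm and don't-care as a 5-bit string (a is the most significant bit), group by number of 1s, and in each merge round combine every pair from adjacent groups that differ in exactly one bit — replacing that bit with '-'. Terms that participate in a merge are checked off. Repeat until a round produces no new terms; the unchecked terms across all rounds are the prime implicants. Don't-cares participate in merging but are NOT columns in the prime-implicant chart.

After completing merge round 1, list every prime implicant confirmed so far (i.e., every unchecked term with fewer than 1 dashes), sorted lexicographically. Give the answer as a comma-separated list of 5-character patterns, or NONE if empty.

[col 0] 00000*, 00010*, 01001, 01010*, 01111*, 10000*, 10010*, 10100*, 10111*, 11010*, 11011*, 11100*, 11111*
[col 1] -0000*, -0010*, -1010*, -1111, 0-010*, 000-0*, 1-010*, 1-100, 1-111, 10-00, 100-0*, 11-11, 1101-
[col 2] --010, -00-0
Prime implicants: --010, -00-0, -1111, 01001, 1-100, 1-111, 10-00, 11-11, 1101-

01001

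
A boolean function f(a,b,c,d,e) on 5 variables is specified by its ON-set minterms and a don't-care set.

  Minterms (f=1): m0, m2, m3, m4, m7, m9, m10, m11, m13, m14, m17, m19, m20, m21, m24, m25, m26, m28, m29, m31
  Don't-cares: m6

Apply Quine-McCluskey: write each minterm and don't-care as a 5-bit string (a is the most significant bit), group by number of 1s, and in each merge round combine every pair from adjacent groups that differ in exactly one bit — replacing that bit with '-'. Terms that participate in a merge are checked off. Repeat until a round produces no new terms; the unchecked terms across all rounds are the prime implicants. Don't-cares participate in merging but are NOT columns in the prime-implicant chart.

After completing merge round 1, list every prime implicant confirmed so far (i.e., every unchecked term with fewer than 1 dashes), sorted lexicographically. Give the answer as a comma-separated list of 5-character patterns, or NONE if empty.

[col 0] 00000*, 00010*, 00011*, 00100*, 00110*, 00111*, 01001*, 01010*, 01011*, 01101*, 01110*, 10001*, 10011*, 10100*, 10101*, 11000*, 11001*, 11010*, 11100*, 11101*, 11111*
[col 1] -0011, -0100, -1001*, -1010, -1101*, 0-010*, 0-011*, 0-110*, 00-00*, 00-10*, 00-11*, 000-0*, 0001-*, 001-0*, 0011-*, 01-01*, 01-10*, 010-1, 0101-*, 1-001*, 1-100*, 1-101*, 10-01*, 100-1, 1010-*, 11-00*, 11-01*, 110-0, 1100-*, 111-1, 1110-*
[col 2] -1-01, 0--10, 0-01-, 00--0, 00-1-, 1--01, 1-10-, 11-0-
Prime implicants: -0011, -0100, -1-01, -1010, 0--10, 0-01-, 00--0, 00-1-, 010-1, 1--01, 1-10-, 100-1, 11-0-, 110-0, 111-1

NONE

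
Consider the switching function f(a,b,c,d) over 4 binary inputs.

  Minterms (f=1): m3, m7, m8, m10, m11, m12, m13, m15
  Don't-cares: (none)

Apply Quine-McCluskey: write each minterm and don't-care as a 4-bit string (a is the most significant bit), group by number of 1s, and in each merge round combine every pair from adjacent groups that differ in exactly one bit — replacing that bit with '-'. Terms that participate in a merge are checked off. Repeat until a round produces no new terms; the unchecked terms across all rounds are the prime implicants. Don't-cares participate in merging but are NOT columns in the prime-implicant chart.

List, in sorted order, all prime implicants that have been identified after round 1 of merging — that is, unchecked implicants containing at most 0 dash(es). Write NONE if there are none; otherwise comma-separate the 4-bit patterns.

size-2^0 implicants → 0011(✓)  0111(✓)  1000(✓)  1010(✓)  1011(✓)  1100(✓)  1101(✓)  1111(✓)
size-2^1 implicants → -011(✓)  -111(✓)  0-11(✓)  1-00  1-11(✓)  10-0  101-  11-1  110-
size-2^2 implicants → --11
Unchecked terms (primes): --11, 1-00, 10-0, 101-, 11-1, 110-

NONE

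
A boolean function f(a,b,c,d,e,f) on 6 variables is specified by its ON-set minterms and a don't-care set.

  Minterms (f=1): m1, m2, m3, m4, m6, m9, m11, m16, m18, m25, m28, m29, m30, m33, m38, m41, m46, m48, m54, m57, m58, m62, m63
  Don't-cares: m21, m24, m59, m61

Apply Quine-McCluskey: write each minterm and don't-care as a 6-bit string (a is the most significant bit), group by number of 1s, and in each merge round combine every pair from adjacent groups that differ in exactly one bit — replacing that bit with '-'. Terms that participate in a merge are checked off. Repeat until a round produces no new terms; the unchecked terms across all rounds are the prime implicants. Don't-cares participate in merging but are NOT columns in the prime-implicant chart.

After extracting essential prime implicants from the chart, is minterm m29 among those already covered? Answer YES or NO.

NO

[col 0] 000001*, 000010*, 000011*, 000100*, 000110*, 001001*, 001011*, 010000*, 010010*, 010101*, 011000*, 011001*, 011100*, 011101*, 011110*, 100001*, 100110*, 101001*, 101110*, 110000*, 110110*, 111001*, 111010*, 111011*, 111101*, 111110*, 111111*
[col 1] -00001*, -00110, -01001*, -10000, -11001*, -11101*, -11110, 0-0010, 0-1001*, 00-001*, 00-011*, 000-10, 0000-1*, 00001-, 0001-0, 0010-1*, 01-000, 01-101, 0100-0, 011-00*, 011-01*, 01100-*, 0111-0, 01110-*, 1-0110*, 1-1001*, 1-1110*, 10-001*, 10-110*, 11-110*, 111-01*, 111-10*, 111-11*, 1110-1*, 11101-*, 1111-1*, 11111-*
[col 2] --1001, -0-001, -11-01, 00-0-1, 011-0-, 1--110, 111--1, 111-1-
Prime implicants: --1001, -0-001, -00110, -10000, -11-01, -11110, 0-0010, 00-0-1, 000-10, 00001-, 0001-0, 01-000, 01-101, 0100-0, 011-0-, 0111-0, 1--110, 111--1, 111-1-
PI chart (minterm → PIs covering it):
  1 | -0-001,00-0-1
  2 | 0-0010,000-10,00001-
  3 | 00-0-1,00001-
  4 | 0001-0  (sole → essential)
  6 | -00110,000-10,0001-0
  9 | --1001,-0-001,00-0-1
  11 | 00-0-1  (sole → essential)
  16 | -10000,01-000,0100-0
  18 | 0-0010,0100-0
  25 | --1001,-11-01,011-0-
  28 | 011-0-,0111-0
  29 | -11-01,01-101,011-0-
  30 | -11110,0111-0
  33 | -0-001  (sole → essential)
  38 | -00110,1--110
  41 | --1001,-0-001
  46 | 1--110  (sole → essential)
  48 | -10000  (sole → essential)
  54 | 1--110  (sole → essential)
  57 | --1001,-11-01,111--1
  58 | 111-1-  (sole → essential)
  62 | -11110,1--110,111-1-
  63 | 111--1,111-1-
Essential prime implicants: -0-001, -10000, 00-0-1, 0001-0, 1--110, 111-1-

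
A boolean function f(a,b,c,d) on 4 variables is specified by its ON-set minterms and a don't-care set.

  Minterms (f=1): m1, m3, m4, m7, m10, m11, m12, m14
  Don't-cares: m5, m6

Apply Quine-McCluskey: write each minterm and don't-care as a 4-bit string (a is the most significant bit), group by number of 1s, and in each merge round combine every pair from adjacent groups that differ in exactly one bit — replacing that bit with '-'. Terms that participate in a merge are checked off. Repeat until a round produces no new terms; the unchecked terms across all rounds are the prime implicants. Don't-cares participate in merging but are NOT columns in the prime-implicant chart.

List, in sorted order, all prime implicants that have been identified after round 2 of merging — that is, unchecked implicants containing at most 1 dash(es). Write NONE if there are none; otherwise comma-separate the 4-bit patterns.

Round 0: 0001✓ 0011✓ 0100✓ 0101✓ 0110✓ 0111✓ 1010✓ 1011✓ 1100✓ 1110✓
Round 1: -011 -100✓ -110✓ 0-01✓ 0-11✓ 00-1✓ 01-0✓ 01-1✓ 010-✓ 011-✓ 1-10 101- 11-0✓
Round 2: -1-0 0--1 01--
PIs = {-011, -1-0, 0--1, 01--, 1-10, 101-}

-011, 1-10, 101-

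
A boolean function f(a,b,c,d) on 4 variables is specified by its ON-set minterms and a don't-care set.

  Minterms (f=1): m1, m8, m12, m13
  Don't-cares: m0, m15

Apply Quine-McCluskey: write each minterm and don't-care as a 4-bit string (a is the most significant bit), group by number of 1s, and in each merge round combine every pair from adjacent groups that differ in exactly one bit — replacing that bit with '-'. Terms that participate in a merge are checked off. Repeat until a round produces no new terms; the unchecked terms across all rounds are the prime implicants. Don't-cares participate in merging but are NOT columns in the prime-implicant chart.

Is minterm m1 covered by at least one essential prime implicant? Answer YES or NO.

Round 0: 0000✓ 0001✓ 1000✓ 1100✓ 1101✓ 1111✓
Round 1: -000 000- 1-00 11-1 110-
PIs = {-000, 000-, 1-00, 11-1, 110-}
Coverage chart:
  m1: 000- ←essential
  m8: -000,1-00
  m12: 1-00,110-
  m13: 11-1,110-
Essential: 000-

YES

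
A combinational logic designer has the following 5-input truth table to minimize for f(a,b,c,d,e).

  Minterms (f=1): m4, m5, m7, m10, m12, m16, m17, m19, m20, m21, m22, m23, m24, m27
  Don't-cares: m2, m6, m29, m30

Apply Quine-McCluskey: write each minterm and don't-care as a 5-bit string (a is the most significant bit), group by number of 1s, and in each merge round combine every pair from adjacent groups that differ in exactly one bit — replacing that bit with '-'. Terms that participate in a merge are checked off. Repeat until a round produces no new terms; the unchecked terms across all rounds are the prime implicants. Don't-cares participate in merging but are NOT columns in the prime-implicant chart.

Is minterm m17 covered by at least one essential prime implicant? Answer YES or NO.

NO

size-2^0 implicants → 00010(✓)  00100(✓)  00101(✓)  00110(✓)  00111(✓)  01010(✓)  01100(✓)  10000(✓)  10001(✓)  10011(✓)  10100(✓)  10101(✓)  10110(✓)  10111(✓)  11000(✓)  11011(✓)  11101(✓)  11110(✓)
size-2^1 implicants → -0100(✓)  -0101(✓)  -0110(✓)  -0111(✓)  0-010  0-100  00-10  001-0(✓)  001-1(✓)  0010-(✓)  0011-(✓)  1-000  1-011  1-101  1-110  10-00(✓)  10-01(✓)  10-11(✓)  100-1(✓)  1000-(✓)  101-0(✓)  101-1(✓)  1010-(✓)  1011-(✓)
size-2^2 implicants → -01-0(✓)  -01-1(✓)  -010-(✓)  -011-(✓)  001--(✓)  10--1  10-0-  101--(✓)
size-2^3 implicants → -01--
Unchecked terms (primes): -01--, 0-010, 0-100, 00-10, 1-000, 1-011, 1-101, 1-110, 10--1, 10-0-
Minterm coverage:
  m4 ⊆ -01--,0-100
  m5 ⊆ -01-- [E]
  m7 ⊆ -01-- [E]
  m10 ⊆ 0-010 [E]
  m12 ⊆ 0-100 [E]
  m16 ⊆ 1-000,10-0-
  m17 ⊆ 10--1,10-0-
  m19 ⊆ 1-011,10--1
  m20 ⊆ -01--,10-0-
  m21 ⊆ -01--,1-101,10--1,10-0-
  m22 ⊆ -01--,1-110
  m23 ⊆ -01--,10--1
  m24 ⊆ 1-000 [E]
  m27 ⊆ 1-011 [E]
E = {-01--, 0-010, 0-100, 1-000, 1-011}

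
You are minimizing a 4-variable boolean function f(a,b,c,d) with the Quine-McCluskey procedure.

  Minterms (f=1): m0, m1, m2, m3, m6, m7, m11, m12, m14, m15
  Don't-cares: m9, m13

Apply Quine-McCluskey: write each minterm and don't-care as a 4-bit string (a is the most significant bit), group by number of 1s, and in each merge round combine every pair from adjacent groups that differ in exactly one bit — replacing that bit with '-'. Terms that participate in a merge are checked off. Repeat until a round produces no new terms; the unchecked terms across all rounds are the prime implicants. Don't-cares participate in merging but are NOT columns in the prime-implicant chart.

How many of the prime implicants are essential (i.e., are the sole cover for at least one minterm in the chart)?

Round 0: 0000✓ 0001✓ 0010✓ 0011✓ 0110✓ 0111✓ 1001✓ 1011✓ 1100✓ 1101✓ 1110✓ 1111✓
Round 1: -001✓ -011✓ -110✓ -111✓ 0-10✓ 0-11✓ 00-0✓ 00-1✓ 000-✓ 001-✓ 011-✓ 1-01✓ 1-11✓ 10-1✓ 11-0✓ 11-1✓ 110-✓ 111-✓
Round 2: --11 -0-1 -11- 0-1- 00-- 1--1 11--
PIs = {--11, -0-1, -11-, 0-1-, 00--, 1--1, 11--}
Coverage chart:
  m0: 00-- ←essential
  m1: -0-1,00--
  m2: 0-1-,00--
  m3: --11,-0-1,0-1-,00--
  m6: -11-,0-1-
  m7: --11,-11-,0-1-
  m11: --11,-0-1,1--1
  m12: 11-- ←essential
  m14: -11-,11--
  m15: --11,-11-,1--1,11--
Essential: 00--, 11--

2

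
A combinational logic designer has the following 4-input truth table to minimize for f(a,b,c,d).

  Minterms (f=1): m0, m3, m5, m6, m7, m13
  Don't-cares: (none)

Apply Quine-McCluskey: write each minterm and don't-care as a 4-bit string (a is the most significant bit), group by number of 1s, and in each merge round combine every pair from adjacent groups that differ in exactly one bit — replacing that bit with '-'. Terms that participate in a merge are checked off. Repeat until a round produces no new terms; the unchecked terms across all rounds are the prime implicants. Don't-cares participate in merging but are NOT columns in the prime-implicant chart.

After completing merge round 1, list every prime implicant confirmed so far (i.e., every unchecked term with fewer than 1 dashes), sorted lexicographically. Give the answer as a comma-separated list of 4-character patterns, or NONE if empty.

0000

size-2^0 implicants → 0000  0011(✓)  0101(✓)  0110(✓)  0111(✓)  1101(✓)
size-2^1 implicants → -101  0-11  01-1  011-
Unchecked terms (primes): -101, 0-11, 0000, 01-1, 011-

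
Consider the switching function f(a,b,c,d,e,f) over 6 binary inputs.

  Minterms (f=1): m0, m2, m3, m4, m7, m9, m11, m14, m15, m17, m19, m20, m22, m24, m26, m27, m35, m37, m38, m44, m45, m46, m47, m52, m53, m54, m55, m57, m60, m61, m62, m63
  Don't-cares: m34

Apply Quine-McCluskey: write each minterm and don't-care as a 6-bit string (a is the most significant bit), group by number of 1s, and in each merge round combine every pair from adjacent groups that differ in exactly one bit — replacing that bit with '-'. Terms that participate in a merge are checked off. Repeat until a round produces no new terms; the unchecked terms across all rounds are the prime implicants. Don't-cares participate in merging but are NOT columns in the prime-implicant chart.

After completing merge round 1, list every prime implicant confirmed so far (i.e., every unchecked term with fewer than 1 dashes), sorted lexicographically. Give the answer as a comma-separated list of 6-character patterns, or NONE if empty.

size-2^0 implicants → 000000(✓)  000010(✓)  000011(✓)  000100(✓)  000111(✓)  001001(✓)  001011(✓)  001110(✓)  001111(✓)  010001(✓)  010011(✓)  010100(✓)  010110(✓)  011000(✓)  011010(✓)  011011(✓)  100010(✓)  100011(✓)  100101(✓)  100110(✓)  101100(✓)  101101(✓)  101110(✓)  101111(✓)  110100(✓)  110101(✓)  110110(✓)  110111(✓)  111001(✓)  111100(✓)  111101(✓)  111110(✓)  111111(✓)
size-2^1 implicants → -00010(✓)  -00011(✓)  -01110(✓)  -01111(✓)  -10100(✓)  -10110(✓)  0-0011(✓)  0-0100  0-1011(✓)  00-011(✓)  00-111(✓)  000-00  000-11(✓)  0000-0  00001-(✓)  001-11(✓)  0010-1  00111-(✓)  01-011(✓)  0100-1  0101-0(✓)  0110-0  01101-  1-0101(✓)  1-0110(✓)  1-1100(✓)  1-1101(✓)  1-1110(✓)  1-1111(✓)  10-101(✓)  10-110(✓)  100-10  10001-(✓)  1011-0(✓)  1011-1(✓)  10110-(✓)  10111-(✓)  11-100(✓)  11-101(✓)  11-110(✓)  11-111(✓)  1101-0(✓)  1101-1(✓)  11010-(✓)  11011-(✓)  111-01  1111-0(✓)  1111-1(✓)  11110-(✓)  11111-(✓)
size-2^2 implicants → -0001-  -0111-  -101-0  0--011  00--11  1--101  1--110  1-11-0(✓)  1-11-1(✓)  1-110-(✓)  1-111-(✓)  1011--(✓)  11-1-0(✓)  11-1-1(✓)  11-10-(✓)  11-11-(✓)  1101--(✓)  1111--(✓)
size-2^3 implicants → 1-11--  11-1--
Unchecked terms (primes): -0001-, -0111-, -101-0, 0--011, 0-0100, 00--11, 000-00, 0000-0, 0010-1, 0100-1, 0110-0, 01101-, 1--101, 1--110, 1-11--, 100-10, 11-1--, 111-01

NONE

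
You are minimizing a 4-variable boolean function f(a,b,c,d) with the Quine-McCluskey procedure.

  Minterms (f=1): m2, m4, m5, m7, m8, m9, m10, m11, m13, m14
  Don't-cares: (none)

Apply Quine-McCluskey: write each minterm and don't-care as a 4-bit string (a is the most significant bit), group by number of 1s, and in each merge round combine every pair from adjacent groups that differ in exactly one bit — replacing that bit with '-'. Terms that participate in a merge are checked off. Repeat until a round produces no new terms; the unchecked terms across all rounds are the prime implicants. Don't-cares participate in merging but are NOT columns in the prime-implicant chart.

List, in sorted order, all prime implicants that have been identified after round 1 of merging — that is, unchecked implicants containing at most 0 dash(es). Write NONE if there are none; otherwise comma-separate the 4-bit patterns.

NONE

Round 0: 0010✓ 0100✓ 0101✓ 0111✓ 1000✓ 1001✓ 1010✓ 1011✓ 1101✓ 1110✓
Round 1: -010 -101 01-1 010- 1-01 1-10 10-0✓ 10-1✓ 100-✓ 101-✓
Round 2: 10--
PIs = {-010, -101, 01-1, 010-, 1-01, 1-10, 10--}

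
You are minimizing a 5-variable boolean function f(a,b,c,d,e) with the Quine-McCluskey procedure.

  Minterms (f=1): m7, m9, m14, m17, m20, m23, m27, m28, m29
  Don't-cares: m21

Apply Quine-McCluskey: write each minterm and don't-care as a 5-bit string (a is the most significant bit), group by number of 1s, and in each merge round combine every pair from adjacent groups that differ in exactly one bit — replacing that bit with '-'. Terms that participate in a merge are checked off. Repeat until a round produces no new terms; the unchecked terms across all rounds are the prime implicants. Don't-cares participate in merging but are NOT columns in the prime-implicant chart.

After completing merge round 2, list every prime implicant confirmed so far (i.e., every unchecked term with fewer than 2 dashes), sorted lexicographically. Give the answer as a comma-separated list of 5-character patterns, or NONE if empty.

-0111, 01001, 01110, 10-01, 101-1, 11011

Round 0: 00111✓ 01001 01110 10001✓ 10100✓ 10101✓ 10111✓ 11011 11100✓ 11101✓
Round 1: -0111 1-100✓ 1-101✓ 10-01 101-1 1010-✓ 1110-✓
Round 2: 1-10-
PIs = {-0111, 01001, 01110, 1-10-, 10-01, 101-1, 11011}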